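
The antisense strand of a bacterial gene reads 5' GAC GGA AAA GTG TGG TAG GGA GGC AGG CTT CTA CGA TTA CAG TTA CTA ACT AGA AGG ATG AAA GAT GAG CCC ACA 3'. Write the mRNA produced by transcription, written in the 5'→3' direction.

RNA polymerase reads the template 3'→5' and synthesizes mRNA 5'→3' by base-pairing (A→U, T→A, G↔C). The complement of the template is CTGCCTTTTCACACCATCCCTCCGTCCGAAGATGCTAATGTCAATGATTGATCTTCCTACTTTCTACTCGGGTGT; antiparallel, so 5'→3' the coding strand is TGTGGGCTCATCTTTCATCCTTCTAGTTAGTAACTGTAATCGTAGAAGCCTGCCTCCCTACCACACTTTTCCGTC. Replace T with U for the mRNA.

5′-UGUGGGCUCAUCUUUCAUCCUUCUAGUUAGUAACUGUAAUCGUAGAAGCCUGCCUCCCUACCACACUUUUCCGUC-3′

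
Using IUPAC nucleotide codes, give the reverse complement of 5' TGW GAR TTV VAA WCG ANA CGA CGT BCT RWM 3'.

Standard pairs A↔T, G↔C; ambiguity codes pair R↔Y, M↔K, W↔W, B↔V, N↔N. Complement (ACWCTYAABBTTWGCTNTGCTGCAVGAYWK), then reverse for 5'→3'.

5'-KWYAGVACGTCGTNTCGWTTBBAAYTCWCA-3'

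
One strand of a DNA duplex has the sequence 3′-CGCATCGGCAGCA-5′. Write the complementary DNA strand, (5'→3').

The strand is given 3'→5', so its complement runs 5'→3' in the same left-to-right order: pair each base A↔T, G↔C.

5'-GCGTAGCCGTCGT-3'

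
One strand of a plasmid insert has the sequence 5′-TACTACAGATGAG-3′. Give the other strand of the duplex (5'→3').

5'-CTCATCTGTAGTA-3'

The complement of TACTACAGATGAG is ATGATGTCTACTC (A↔T, G↔C). DNA strands are antiparallel, so the complementary strand runs 3'→5'; reversing gives the 5'→3' form.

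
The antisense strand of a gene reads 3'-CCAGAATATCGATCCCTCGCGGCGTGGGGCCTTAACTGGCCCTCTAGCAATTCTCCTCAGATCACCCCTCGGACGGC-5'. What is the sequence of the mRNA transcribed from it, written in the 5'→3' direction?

5′-GGUCUUAUAGCUAGGGAGCGCCGCACCCCGGAAUUGACCGGGAGAUCGUUAAGAGGAGUCUAGUGGGGAGCCUGCCG-3′

Reading the template 3'→5' as shown, RNA polymerase pairs each base (A→U, T→A, G↔C) to build mRNA 5'→3' directly.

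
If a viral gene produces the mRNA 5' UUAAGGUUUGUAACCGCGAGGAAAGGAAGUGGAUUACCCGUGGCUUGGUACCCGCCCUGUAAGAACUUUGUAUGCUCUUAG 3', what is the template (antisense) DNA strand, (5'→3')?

5′-CTAAGAGCATACAAAGTTCTTACAGGGCGGGTACCAAGCCACGGGTAATCCACTTCCTTTCCTCGCGGTTACAAACCTTAA-3′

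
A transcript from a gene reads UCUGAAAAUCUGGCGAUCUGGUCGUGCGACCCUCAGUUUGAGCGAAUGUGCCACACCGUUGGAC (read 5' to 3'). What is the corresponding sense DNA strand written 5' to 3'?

The coding DNA strand has the same 5'→3' sequence as the mRNA with U replaced by T.

5'-TCTGAAAATCTGGCGATCTGGTCGTGCGACCCTCAGTTTGAGCGAATGTGCCACACCGTTGGAC-3'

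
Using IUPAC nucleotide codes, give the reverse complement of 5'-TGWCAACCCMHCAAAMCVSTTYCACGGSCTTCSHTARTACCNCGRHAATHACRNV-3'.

Standard pairs A↔T, G↔C; ambiguity codes pair R↔Y, M↔K, W↔W, S↔S, H↔D, V↔B, N↔N. Complement (ACWGTTGGGKDGTTTKGBSAARGTGCCSGAAGSDATYATGGNGCYDTTADTGYNB), then reverse for 5'→3'.

5'-BNYGTDATTDYCGNGGTAYTADSGAAGSCCGTGRAASBGKTTTGDKGGGTTGWCA-3'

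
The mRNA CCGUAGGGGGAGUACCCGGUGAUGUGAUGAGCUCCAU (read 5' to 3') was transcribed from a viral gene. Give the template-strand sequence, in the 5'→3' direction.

5′-ATGGAGCTCATCACATCACCGGGTACTCCCCCTACGG-3′

Replace U with T to get the coding DNA strand: CCGTAGGGGGAGTACCCGGTGATGTGATGAGCTCCAT. The template strand is its reverse complement (complement GGCATCCCCCTCATGGGCCACTACACTACTCGAGGTA, then reverse).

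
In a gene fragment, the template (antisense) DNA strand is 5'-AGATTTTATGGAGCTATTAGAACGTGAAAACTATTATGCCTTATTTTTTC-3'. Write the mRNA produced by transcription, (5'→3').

5'-GAAAAAAUAAGGCAUAAUAGUUUUCACGUUCUAAUAGCUCCAUAAAAUCU-3'

RNA polymerase reads the template 3'→5' and synthesizes mRNA 5'→3' by base-pairing (A→U, T→A, G↔C). The complement of the template is TCTAAAATACCTCGATAATCTTGCACTTTTGATAATACGGAATAAAAAAG; antiparallel, so 5'→3' the coding strand is GAAAAAATAAGGCATAATAGTTTTCACGTTCTAATAGCTCCATAAAATCT. Replace T with U for the mRNA.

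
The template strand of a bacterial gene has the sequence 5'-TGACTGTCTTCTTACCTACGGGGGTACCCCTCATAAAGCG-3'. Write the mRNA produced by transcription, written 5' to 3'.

RNA polymerase reads the template 3'→5' and synthesizes mRNA 5'→3' by base-pairing (A→U, T→A, G↔C). The complement of the template is ACTGACAGAAGAATGGATGCCCCCATGGGGAGTATTTCGC; antiparallel, so 5'→3' the coding strand is CGCTTTATGAGGGGTACCCCCGTAGGTAAGAAGACAGTCA. Replace T with U for the mRNA.

5′-CGCUUUAUGAGGGGUACCCCCGUAGGUAAGAAGACAGUCA-3′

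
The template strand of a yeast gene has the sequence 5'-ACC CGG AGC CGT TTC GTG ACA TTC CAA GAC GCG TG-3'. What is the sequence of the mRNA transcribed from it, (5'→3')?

RNA polymerase reads the template 3'→5' and synthesizes mRNA 5'→3' by base-pairing (A→U, T→A, G↔C). The complement of the template is TGGGCCTCGGCAAAGCACTGTAAGGTTCTGCGCAC; antiparallel, so 5'→3' the coding strand is CACGCGTCTTGGAATGTCACGAAACGGCTCCGGGT. Replace T with U for the mRNA.

5'-CACGCGUCUUGGAAUGUCACGAAACGGCUCCGGGU-3'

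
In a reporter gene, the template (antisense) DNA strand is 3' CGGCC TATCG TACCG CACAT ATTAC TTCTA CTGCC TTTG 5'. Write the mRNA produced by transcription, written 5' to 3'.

5'-GCCGGAUAGCAUGGCGUGUAUAAUGAAGAUGACGGAAAC-3'

Reading the template 3'→5' as shown, RNA polymerase pairs each base (A→U, T→A, G↔C) to build mRNA 5'→3' directly.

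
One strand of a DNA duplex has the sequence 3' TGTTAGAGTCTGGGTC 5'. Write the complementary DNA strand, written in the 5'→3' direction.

5'-ACAATCTCAGACCCAG-3'

The strand is given 3'→5', so its complement runs 5'→3' in the same left-to-right order: pair each base A↔T, G↔C.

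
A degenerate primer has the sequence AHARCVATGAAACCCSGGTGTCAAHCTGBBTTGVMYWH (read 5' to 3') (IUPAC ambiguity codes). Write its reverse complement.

5'-DWRKBCAAVVCAGDTTGACACCSGGGTTTCATBGYTDT-3'

Standard pairs A↔T, G↔C; ambiguity codes pair R↔Y, M↔K, W↔W, S↔S, B↔V, H↔D. Complement (TDTYGBTACTTTGGGSCCACAGTTDGACVVAACBKRWD), then reverse for 5'→3'.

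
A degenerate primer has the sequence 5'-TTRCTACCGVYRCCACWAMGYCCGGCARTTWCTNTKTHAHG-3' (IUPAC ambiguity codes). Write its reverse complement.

5'-CDTDAMANAGWAAYTGCCGGRCKTWGTGGYRBCGGTAGYAA-3'

Standard pairs A↔T, G↔C; ambiguity codes pair R↔Y, M↔K, W↔W, H↔D, V↔B, N↔N. Complement (AAYGATGGCBRYGGTGWTKCRGGCCGTYAAWGANAMADTDC), then reverse for 5'→3'.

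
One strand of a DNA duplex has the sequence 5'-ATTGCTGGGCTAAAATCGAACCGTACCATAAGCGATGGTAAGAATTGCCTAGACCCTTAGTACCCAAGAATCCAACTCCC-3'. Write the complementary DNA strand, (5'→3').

Pairing A↔T and G↔C gives TAACGACCCGATTTTAGCTTGGCATGGTATTCGCTACCATTCTTAACGGATCTGGGAATCATGGGTTCTTAGGTTGAGGG, running 3'→5'. Reverse for the 5'→3' convention.

5′-GGGAGTTGGATTCTTGGGTACTAAGGGTCTAGGCAATTCTTACCATCGCTTATGGTACGGTTCGATTTTAGCCCAGCAAT-3′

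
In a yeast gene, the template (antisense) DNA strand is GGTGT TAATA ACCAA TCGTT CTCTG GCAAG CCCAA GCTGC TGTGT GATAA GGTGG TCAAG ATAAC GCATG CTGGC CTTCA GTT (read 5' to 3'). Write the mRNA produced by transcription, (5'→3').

5'-AACUGAAGGCCAGCAUGCGUUAUCUUGACCACCUUAUCACACAGCAGCUUGGGCUUGCCAGAGAACGAUUGGUUAUUAACACC-3'

RNA polymerase reads the template 3'→5' and synthesizes mRNA 5'→3' by base-pairing (A→U, T→A, G↔C). The complement of the template is CCACAATTATTGGTTAGCAAGAGACCGTTCGGGTTCGACGACACACTATTCCACCAGTTCTATTGCGTACGACCGGAAGTCAA; antiparallel, so 5'→3' the coding strand is AACTGAAGGCCAGCATGCGTTATCTTGACCACCTTATCACACAGCAGCTTGGGCTTGCCAGAGAACGATTGGTTATTAACACC. Replace T with U for the mRNA.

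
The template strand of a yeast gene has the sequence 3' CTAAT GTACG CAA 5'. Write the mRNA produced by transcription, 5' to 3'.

Reading the template 3'→5' as shown, RNA polymerase pairs each base (A→U, T→A, G↔C) to build mRNA 5'→3' directly.

5'-GAUUACAUGCGUU-3'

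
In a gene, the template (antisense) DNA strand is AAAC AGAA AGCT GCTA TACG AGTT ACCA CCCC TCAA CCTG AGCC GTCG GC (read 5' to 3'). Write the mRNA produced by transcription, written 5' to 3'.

5′-GCCGACGGCUCAGGUUGAGGGGUGGUAACUCGUAUAGCAGCUUUCUGUUU-3′

The mRNA has the sequence of the coding strand (reverse complement of the template) with T→U. Reverse complement of AAACAGAAAGCTGCTATACGAGTTACCACCCCTCAACCTGAGCCGTCGGC is GCCGACGGCTCAGGTTGAGGGGTGGTAACTCGTATAGCAGCTTTCTGTTT; then T→U.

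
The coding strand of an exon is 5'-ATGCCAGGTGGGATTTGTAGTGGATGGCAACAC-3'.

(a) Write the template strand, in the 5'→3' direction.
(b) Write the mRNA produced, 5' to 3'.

(a) 5'-GTGTTGCCATCCACTACAAATCCCACCTGGCAT-3'
(b) 5′-AUGCCAGGUGGGAUUUGUAGUGGAUGGCAACAC-3′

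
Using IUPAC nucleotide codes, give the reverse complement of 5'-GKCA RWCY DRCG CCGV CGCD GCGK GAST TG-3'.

5'-CAASTCMCGCHGCGBCGGCGYHRGWYTGMC-3'

Standard pairs A↔T, G↔C; ambiguity codes pair R↔Y, K↔M, W↔W, S↔S, D↔H, V↔B. Complement (CMGTYWGRHYGCGGCBGCGHCGCMCTSAAC), then reverse for 5'→3'.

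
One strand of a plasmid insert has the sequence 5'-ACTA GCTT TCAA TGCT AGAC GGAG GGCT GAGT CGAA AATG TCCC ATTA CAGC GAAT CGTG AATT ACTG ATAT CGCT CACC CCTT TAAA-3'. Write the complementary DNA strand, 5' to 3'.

5'-TTTAAAGGGGTGAGCGATATCAGTAATTCACGATTCGCTGTAATGGGACATTTTCGACTCAGCCCTCCGTCTAGCATTGAAAGCTAGT-3'

The complement of ACTAGCTTTCAATGCTAGACGGAGGGCTGAGTCGAAAATGTCCCATTACAGCGAATCGTGAATTACTGATATCGCTCACCCCTTTAAA is TGATCGAAAGTTACGATCTGCCTCCCGACTCAGCTTTTACAGGGTAATGTCGCTTAGCACTTAATGACTATAGCGAGTGGGGAAATTT (A↔T, G↔C). DNA strands are antiparallel, so the complementary strand runs 3'→5'; reversing gives the 5'→3' form.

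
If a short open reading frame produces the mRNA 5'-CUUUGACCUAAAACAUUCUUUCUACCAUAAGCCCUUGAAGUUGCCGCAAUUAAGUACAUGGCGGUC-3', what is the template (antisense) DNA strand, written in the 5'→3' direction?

Replace U with T to get the coding DNA strand: CTTTGACCTAAAACATTCTTTCTACCATAAGCCCTTGAAGTTGCCGCAATTAAGTACATGGCGGTC. The template strand is its reverse complement (complement GAAACTGGATTTTGTAAGAAAGATGGTATTCGGGAACTTCAACGGCGTTAATTCATGTACCGCCAG, then reverse).

5'-GACCGCCATGTACTTAATTGCGGCAACTTCAAGGGCTTATGGTAGAAAGAATGTTTTAGGTCAAAG-3'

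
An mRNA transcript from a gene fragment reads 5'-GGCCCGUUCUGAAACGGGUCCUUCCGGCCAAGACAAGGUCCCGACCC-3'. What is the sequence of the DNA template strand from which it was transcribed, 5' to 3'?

5'-GGGTCGGGACCTTGTCTTGGCCGGAAGGACCCGTTTCAGAACGGGCC-3'

Replace U with T to get the coding DNA strand: GGCCCGTTCTGAAACGGGTCCTTCCGGCCAAGACAAGGTCCCGACCC. The template strand is its reverse complement (complement CCGGGCAAGACTTTGCCCAGGAAGGCCGGTTCTGTTCCAGGGCTGGG, then reverse).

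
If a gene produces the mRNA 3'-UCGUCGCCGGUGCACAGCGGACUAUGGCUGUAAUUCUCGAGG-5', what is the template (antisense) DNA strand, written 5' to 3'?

Written 5'→3' the mRNA is GGAGCUCUUAAUGUCGGUAUCAGGCGACACGUGGCCGCUGCU, so the coding DNA strand is GGAGCTCTTAATGTCGGTATCAGGCGACACGTGGCCGCTGCT. The template is its reverse complement.

5'-AGCAGCGGCCACGTGTCGCCTGATACCGACATTAAGAGCTCC-3'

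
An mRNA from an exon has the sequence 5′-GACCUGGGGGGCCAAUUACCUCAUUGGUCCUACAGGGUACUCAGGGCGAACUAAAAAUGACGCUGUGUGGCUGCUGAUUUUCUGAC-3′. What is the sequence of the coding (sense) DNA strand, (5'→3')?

5′-GACCTGGGGGGCCAATTACCTCATTGGTCCTACAGGGTACTCAGGGCGAACTAAAAATGACGCTGTGTGGCTGCTGATTTTCTGAC-3′

The coding DNA strand has the same 5'→3' sequence as the mRNA with U replaced by T.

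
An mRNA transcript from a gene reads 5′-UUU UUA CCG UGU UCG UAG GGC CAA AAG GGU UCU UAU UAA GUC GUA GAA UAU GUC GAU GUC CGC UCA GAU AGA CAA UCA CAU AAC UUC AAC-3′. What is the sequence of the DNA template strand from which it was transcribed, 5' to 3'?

5'-GTTGAAGTTATGTGATTGTCTATCTGAGCGGACATCGACATATTCTACGACTTAATAAGAACCCTTTTGGCCCTACGAACACGGTAAAAA-3'

Replace U with T to get the coding DNA strand: TTTTTACCGTGTTCGTAGGGCCAAAAGGGTTCTTATTAAGTCGTAGAATATGTCGATGTCCGCTCAGATAGACAATCACATAACTTCAAC. The template strand is its reverse complement (complement AAAAATGGCACAAGCATCCCGGTTTTCCCAAGAATAATTCAGCATCTTATACAGCTACAGGCGAGTCTATCTGTTAGTGTATTGAAGTTG, then reverse).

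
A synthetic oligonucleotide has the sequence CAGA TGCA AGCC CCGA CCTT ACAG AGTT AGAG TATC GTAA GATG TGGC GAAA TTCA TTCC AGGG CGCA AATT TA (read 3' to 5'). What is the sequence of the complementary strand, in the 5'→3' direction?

5'-GTCTACGTTCGGGGCTGGAATGTCTCAATCTCATAGCATTCTACACCGCTTTAAGTAAGGTCCCGCGTTTAAAT-3'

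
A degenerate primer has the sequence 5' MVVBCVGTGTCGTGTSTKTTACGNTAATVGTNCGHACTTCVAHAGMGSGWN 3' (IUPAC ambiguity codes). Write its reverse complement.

5'-NWCSCKCTDTBGAAGTDCGNACBATTANCGTAAMASACACGACACBGVBBK-3'

Standard pairs A↔T, G↔C; ambiguity codes pair M↔K, W↔W, S↔S, B↔V, H↔D, N↔N. Complement (KBBVGBCACAGCACASAMAATGCNATTABCANGCDTGAAGBTDTCKCSCWN), then reverse for 5'→3'.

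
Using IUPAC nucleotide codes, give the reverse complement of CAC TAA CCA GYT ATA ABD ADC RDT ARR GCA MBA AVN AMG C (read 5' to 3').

Standard pairs A↔T, G↔C; ambiguity codes pair R↔Y, M↔K, B↔V, D↔H, N↔N. Complement (GTGATTGGTCRATATTVHTHGYHATYYCGTKVTTBNTKCG), then reverse for 5'→3'.

5'-GCKTNBTTVKTGCYYTAHYGHTHVTTATARCTGGTTAGTG-3'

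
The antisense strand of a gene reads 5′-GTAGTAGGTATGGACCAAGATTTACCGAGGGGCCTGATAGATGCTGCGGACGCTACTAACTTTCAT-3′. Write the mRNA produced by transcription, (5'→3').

The mRNA has the sequence of the coding strand (reverse complement of the template) with T→U. Reverse complement of GTAGTAGGTATGGACCAAGATTTACCGAGGGGCCTGATAGATGCTGCGGACGCTACTAACTTTCAT is ATGAAAGTTAGTAGCGTCCGCAGCATCTATCAGGCCCCTCGGTAAATCTTGGTCCATACCTACTAC; then T→U.

5'-AUGAAAGUUAGUAGCGUCCGCAGCAUCUAUCAGGCCCCUCGGUAAAUCUUGGUCCAUACCUACUAC-3'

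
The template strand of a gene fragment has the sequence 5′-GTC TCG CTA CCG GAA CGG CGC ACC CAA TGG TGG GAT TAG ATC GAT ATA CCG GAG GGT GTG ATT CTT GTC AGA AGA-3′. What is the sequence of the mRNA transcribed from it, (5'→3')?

5′-UCUUCUGACAAGAAUCACACCCUCCGGUAUAUCGAUCUAAUCCCACCAUUGGGUGCGCCGUUCCGGUAGCGAGAC-3′

The mRNA has the sequence of the coding strand (reverse complement of the template) with T→U. Reverse complement of GTCTCGCTACCGGAACGGCGCACCCAATGGTGGGATTAGATCGATATACCGGAGGGTGTGATTCTTGTCAGAAGA is TCTTCTGACAAGAATCACACCCTCCGGTATATCGATCTAATCCCACCATTGGGTGCGCCGTTCCGGTAGCGAGAC; then T→U.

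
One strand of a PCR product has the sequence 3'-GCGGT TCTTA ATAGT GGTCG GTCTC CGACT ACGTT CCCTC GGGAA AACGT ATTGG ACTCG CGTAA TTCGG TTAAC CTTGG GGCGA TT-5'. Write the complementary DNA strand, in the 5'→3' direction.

5'-CGCCAAGAATTATCACCAGCCAGAGGCTGATGCAAGGGAGCCCTTTTGCATAACCTGAGCGCATTAAGCCAATTGGAACCCCGCTAA-3'

The strand is given 3'→5', so its complement runs 5'→3' in the same left-to-right order: pair each base A↔T, G↔C.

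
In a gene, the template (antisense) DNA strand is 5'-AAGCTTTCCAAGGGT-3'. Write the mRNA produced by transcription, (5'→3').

5'-ACCCUUGGAAAGCUU-3'

RNA polymerase reads the template 3'→5' and synthesizes mRNA 5'→3' by base-pairing (A→U, T→A, G↔C). The complement of the template is TTCGAAAGGTTCCCA; antiparallel, so 5'→3' the coding strand is ACCCTTGGAAAGCTT. Replace T with U for the mRNA.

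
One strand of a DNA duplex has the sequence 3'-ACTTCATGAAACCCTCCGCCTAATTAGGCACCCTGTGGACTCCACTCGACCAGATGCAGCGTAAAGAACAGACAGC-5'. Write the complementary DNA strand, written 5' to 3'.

5'-TGAAGTACTTTGGGAGGCGGATTAATCCGTGGGACACCTGAGGTGAGCTGGTCTACGTCGCATTTCTTGTCTGTCG-3'

The strand is given 3'→5', so its complement runs 5'→3' in the same left-to-right order: pair each base A↔T, G↔C.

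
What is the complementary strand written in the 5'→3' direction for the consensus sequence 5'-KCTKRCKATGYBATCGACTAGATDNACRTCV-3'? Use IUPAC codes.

5'-BGAYGTNHATCTAGTCGATVRCATMGYMAGM-3'

Standard pairs A↔T, G↔C; ambiguity codes pair R↔Y, K↔M, B↔V, D↔H, N↔N. Complement (MGAMYGMTACRVTAGCTGATCTAHNTGYAGB), then reverse for 5'→3'.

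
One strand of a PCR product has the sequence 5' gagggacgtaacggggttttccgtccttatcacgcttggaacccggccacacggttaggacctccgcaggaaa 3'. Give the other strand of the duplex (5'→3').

5'-TTTCCTGCGGAGGTCCTAACCGTGTGGCCGGGTTCCAAGCGTGATAAGGACGGAAAACCCCGTTACGTCCCTC-3'

The complement of GAGGGACGTAACGGGGTTTTCCGTCCTTATCACGCTTGGAACCCGGCCACACGGTTAGGACCTCCGCAGGAAA is CTCCCTGCATTGCCCCAAAAGGCAGGAATAGTGCGAACCTTGGGCCGGTGTGCCAATCCTGGAGGCGTCCTTT (A↔T, G↔C). DNA strands are antiparallel, so the complementary strand runs 3'→5'; reversing gives the 5'→3' form.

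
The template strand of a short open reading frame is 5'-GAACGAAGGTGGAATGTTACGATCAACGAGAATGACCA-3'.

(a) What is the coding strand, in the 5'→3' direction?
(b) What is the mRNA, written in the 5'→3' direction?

(a) 5′-TGGTCATTCTCGTTGATCGTAACATTCCACCTTCGTTC-3′
(b) 5'-UGGUCAUUCUCGUUGAUCGUAACAUUCCACCUUCGUUC-3'

(a) The coding strand is the reverse complement of the template: complement CTTGCTTCCACCTTACAATGCTAGTTGCTCTTACTGGT, then reverse.
(b) mRNA has the coding-strand sequence with T→U.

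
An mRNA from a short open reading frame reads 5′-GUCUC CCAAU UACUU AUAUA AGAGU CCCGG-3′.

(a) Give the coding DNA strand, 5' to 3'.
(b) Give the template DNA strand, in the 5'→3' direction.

(a) The coding strand matches the mRNA with U→T.
(b) The template strand is the reverse complement of the coding strand.

(a) 5'-GTCTCCCAATTACTTATATAAGAGTCCCGG-3'
(b) 5'-CCGGGACTCTTATATAAGTAATTGGGAGAC-3'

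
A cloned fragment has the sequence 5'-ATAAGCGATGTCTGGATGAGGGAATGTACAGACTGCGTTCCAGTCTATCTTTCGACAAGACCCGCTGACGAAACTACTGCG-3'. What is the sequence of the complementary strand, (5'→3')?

5'-CGCAGTAGTTTCGTCAGCGGGTCTTGTCGAAAGATAGACTGGAACGCAGTCTGTACATTCCCTCATCCAGACATCGCTTAT-3'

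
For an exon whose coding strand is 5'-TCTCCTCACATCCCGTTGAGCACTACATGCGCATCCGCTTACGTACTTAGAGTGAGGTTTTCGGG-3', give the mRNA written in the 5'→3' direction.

mRNA has the coding-strand sequence with U in place of T.

5'-UCUCCUCACAUCCCGUUGAGCACUACAUGCGCAUCCGCUUACGUACUUAGAGUGAGGUUUUCGGG-3'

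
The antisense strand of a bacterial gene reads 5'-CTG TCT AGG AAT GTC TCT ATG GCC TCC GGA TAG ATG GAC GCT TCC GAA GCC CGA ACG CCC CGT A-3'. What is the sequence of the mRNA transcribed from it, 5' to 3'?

The mRNA has the sequence of the coding strand (reverse complement of the template) with T→U. Reverse complement of CTGTCTAGGAATGTCTCTATGGCCTCCGGATAGATGGACGCTTCCGAAGCCCGAACGCCCCGTA is TACGGGGCGTTCGGGCTTCGGAAGCGTCCATCTATCCGGAGGCCATAGAGACATTCCTAGACAG; then T→U.

5'-UACGGGGCGUUCGGGCUUCGGAAGCGUCCAUCUAUCCGGAGGCCAUAGAGACAUUCCUAGACAG-3'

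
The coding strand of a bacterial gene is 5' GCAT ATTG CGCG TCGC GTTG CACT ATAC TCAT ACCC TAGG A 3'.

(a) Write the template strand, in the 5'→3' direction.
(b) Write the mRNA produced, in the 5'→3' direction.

(a) 5'-TCCTAGGGTATGAGTATAGTGCAACGCGACGCGCAATATGC-3'
(b) 5'-GCAUAUUGCGCGUCGCGUUGCACUAUACUCAUACCCUAGGA-3'

(a) The template strand is the reverse complement of the coding strand: complement CGTATAACGCGCAGCGCAACGTGATATGAGTATGGGATCCT, then reverse.
(b) mRNA matches the coding strand with T→U.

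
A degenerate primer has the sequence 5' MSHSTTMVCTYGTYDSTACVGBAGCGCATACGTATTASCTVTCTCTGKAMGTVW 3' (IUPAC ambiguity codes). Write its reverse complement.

5′-WBACKTMCAGAGABAGSTAATACGTATGCGCTVCBGTASHRACRAGBKAASDSK-3′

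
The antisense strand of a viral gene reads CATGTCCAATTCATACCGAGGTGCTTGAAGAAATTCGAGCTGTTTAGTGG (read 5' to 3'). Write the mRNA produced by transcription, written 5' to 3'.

5'-CCACUAAACAGCUCGAAUUUCUUCAAGCACCUCGGUAUGAAUUGGACAUG-3'

The mRNA has the sequence of the coding strand (reverse complement of the template) with T→U. Reverse complement of CATGTCCAATTCATACCGAGGTGCTTGAAGAAATTCGAGCTGTTTAGTGG is CCACTAAACAGCTCGAATTTCTTCAAGCACCTCGGTATGAATTGGACATG; then T→U.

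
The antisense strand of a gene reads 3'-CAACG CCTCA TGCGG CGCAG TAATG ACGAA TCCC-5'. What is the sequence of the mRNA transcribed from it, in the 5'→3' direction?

Reading the template 3'→5' as shown, RNA polymerase pairs each base (A→U, T→A, G↔C) to build mRNA 5'→3' directly.

5′-GUUGCGGAGUACGCCGCGUCAUUACUGCUUAGGG-3′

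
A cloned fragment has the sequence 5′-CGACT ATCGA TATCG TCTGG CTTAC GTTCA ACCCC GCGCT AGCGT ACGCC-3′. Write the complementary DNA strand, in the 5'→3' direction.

5'-GGCGTACGCTAGCGCGGGGTTGAACGTAAGCCAGACGATATCGATAGTCG-3'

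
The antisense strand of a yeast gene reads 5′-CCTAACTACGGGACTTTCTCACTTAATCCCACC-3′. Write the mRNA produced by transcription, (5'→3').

The mRNA has the sequence of the coding strand (reverse complement of the template) with T→U. Reverse complement of CCTAACTACGGGACTTTCTCACTTAATCCCACC is GGTGGGATTAAGTGAGAAAGTCCCGTAGTTAGG; then T→U.

5'-GGUGGGAUUAAGUGAGAAAGUCCCGUAGUUAGG-3'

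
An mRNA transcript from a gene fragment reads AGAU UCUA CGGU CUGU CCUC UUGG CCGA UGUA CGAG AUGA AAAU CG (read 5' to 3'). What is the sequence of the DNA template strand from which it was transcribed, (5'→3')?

Replace U with T to get the coding DNA strand: AGATTCTACGGTCTGTCCTCTTGGCCGATGTACGAGATGAAAATCG. The template strand is its reverse complement (complement TCTAAGATGCCAGACAGGAGAACCGGCTACATGCTCTACTTTTAGC, then reverse).

5'-CGATTTTCATCTCGTACATCGGCCAAGAGGACAGACCGTAGAATCT-3'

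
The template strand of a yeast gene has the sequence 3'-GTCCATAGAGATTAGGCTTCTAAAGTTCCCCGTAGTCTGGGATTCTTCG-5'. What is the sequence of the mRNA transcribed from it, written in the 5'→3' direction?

Reading the template 3'→5' as shown, RNA polymerase pairs each base (A→U, T→A, G↔C) to build mRNA 5'→3' directly.

5'-CAGGUAUCUCUAAUCCGAAGAUUUCAAGGGGCAUCAGACCCUAAGAAGC-3'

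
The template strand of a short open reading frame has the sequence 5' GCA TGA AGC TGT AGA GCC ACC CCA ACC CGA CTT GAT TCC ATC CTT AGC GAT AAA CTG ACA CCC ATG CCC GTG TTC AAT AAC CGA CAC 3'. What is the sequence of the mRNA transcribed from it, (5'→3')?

5'-GUGUCGGUUAUUGAACACGGGCAUGGGUGUCAGUUUAUCGCUAAGGAUGGAAUCAAGUCGGGUUGGGGUGGCUCUACAGCUUCAUGC-3'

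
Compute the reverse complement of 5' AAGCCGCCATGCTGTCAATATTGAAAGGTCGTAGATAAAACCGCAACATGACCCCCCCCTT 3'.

Reading the sequence 3'→5' and pairing each base (A↔T, G↔C) gives the reverse complement directly.

5'-AAGGGGGGGGTCATGTTGCGGTTTTATCTACGACCTTTCAATATTGACAGCATGGCGGCTT-3'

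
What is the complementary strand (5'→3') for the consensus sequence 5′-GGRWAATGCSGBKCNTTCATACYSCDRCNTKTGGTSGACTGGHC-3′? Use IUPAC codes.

5′-GDCCAGTCSACCAMANGYHGSRGTATGAANGMVCSGCATTWYCC-3′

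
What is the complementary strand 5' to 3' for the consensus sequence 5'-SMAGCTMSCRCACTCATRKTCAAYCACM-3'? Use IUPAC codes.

5'-KGTGRTTGAMYATGAGTGYGSKAGCTKS-3'

Standard pairs A↔T, G↔C; ambiguity codes pair R↔Y, M↔K, S↔S. Complement (SKTCGAKSGYGTGAGTAYMAGTTRGTGK), then reverse for 5'→3'.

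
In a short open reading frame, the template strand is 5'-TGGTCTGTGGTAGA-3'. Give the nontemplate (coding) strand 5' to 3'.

The coding strand is complementary and antiparallel to the template: take the complement (A↔T, G↔C) and reverse.

5'-TCTACCACAGACCA-3'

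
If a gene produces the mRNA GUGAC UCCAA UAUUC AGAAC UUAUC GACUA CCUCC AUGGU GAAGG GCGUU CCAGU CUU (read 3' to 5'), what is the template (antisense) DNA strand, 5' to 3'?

Written 5'→3' the mRNA is UUCUGACCUUGCGGGAAGUGGUACCUCCAUCAGCUAUUCAAGACUUAUAACCUCAGUG, so the coding DNA strand is TTCTGACCTTGCGGGAAGTGGTACCTCCATCAGCTATTCAAGACTTATAACCTCAGTG. The template is its reverse complement.

5'-CACTGAGGTTATAAGTCTTGAATAGCTGATGGAGGTACCACTTCCCGCAAGGTCAGAA-3'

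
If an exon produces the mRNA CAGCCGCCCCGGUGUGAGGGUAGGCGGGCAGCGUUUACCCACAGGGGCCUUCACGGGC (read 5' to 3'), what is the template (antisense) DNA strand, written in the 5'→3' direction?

5′-GCCCGTGAAGGCCCCTGTGGGTAAACGCTGCCCGCCTACCCTCACACCGGGGCGGCTG-3′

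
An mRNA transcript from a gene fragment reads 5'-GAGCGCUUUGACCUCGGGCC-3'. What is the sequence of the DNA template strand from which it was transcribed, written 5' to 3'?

Replace U with T to get the coding DNA strand: GAGCGCTTTGACCTCGGGCC. The template strand is its reverse complement (complement CTCGCGAAACTGGAGCCCGG, then reverse).

5'-GGCCCGAGGTCAAAGCGCTC-3'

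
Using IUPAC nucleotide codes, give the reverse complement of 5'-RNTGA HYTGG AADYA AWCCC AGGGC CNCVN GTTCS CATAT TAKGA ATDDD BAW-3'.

5'-WTVHHHATTCMTAATATGSGAACNBGNGGCCCTGGGWTTRHTTCCARDTCANY-3'

Standard pairs A↔T, G↔C; ambiguity codes pair R↔Y, K↔M, W↔W, S↔S, B↔V, D↔H, N↔N. Complement (YNACTDRACCTTHRTTWGGGTCCCGGNGBNCAAGSGTATAATMCTTAHHHVTW), then reverse for 5'→3'.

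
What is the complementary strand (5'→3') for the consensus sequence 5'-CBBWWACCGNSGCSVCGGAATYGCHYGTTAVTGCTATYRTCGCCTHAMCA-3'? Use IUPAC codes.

Standard pairs A↔T, G↔C; ambiguity codes pair R↔Y, M↔K, W↔W, S↔S, B↔V, H↔D, N↔N. Complement (GVVWWTGGCNSCGSBGCCTTARCGDRCAATBACGATARYAGCGGADTKGT), then reverse for 5'→3'.

5'-TGKTDAGGCGAYRATAGCABTAACRDGCRATTCCGBSGCSNCGGTWWVVG-3'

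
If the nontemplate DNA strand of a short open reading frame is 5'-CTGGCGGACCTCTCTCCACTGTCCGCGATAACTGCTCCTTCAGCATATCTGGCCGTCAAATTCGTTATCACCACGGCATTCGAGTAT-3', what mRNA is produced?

5′-CUGGCGGACCUCUCUCCACUGUCCGCGAUAACUGCUCCUUCAGCAUAUCUGGCCGUCAAAUUCGUUAUCACCACGGCAUUCGAGUAU-3′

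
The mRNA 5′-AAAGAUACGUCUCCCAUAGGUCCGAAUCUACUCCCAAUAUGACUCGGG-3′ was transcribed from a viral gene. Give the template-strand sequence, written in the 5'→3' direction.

Replace U with T to get the coding DNA strand: AAAGATACGTCTCCCATAGGTCCGAATCTACTCCCAATATGACTCGGG. The template strand is its reverse complement (complement TTTCTATGCAGAGGGTATCCAGGCTTAGATGAGGGTTATACTGAGCCC, then reverse).

5'-CCCGAGTCATATTGGGAGTAGATTCGGACCTATGGGAGACGTATCTTT-3'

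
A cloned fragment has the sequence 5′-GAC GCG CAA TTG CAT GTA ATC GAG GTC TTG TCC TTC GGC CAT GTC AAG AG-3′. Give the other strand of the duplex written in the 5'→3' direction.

Pairing A↔T and G↔C gives CTGCGCGTTAACGTACATTAGCTCCAGAACAGGAAGCCGGTACAGTTCTC, running 3'→5'. Reverse for the 5'→3' convention.

5′-CTCTTGACATGGCCGAAGGACAAGACCTCGATTACATGCAATTGCGCGTC-3′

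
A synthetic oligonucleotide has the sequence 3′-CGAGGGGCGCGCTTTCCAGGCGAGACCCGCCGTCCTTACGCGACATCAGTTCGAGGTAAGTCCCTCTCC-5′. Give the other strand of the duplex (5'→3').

5′-GCTCCCCGCGCGAAAGGTCCGCTCTGGGCGGCAGGAATGCGCTGTAGTCAAGCTCCATTCAGGGAGAGG-3′

The strand is given 3'→5', so its complement runs 5'→3' in the same left-to-right order: pair each base A↔T, G↔C.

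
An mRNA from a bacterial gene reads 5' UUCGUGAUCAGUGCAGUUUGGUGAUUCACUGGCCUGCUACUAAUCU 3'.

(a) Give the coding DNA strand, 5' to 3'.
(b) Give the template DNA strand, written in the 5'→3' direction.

(a) 5'-TTCGTGATCAGTGCAGTTTGGTGATTCACTGGCCTGCTACTAATCT-3'
(b) 5'-AGATTAGTAGCAGGCCAGTGAATCACCAAACTGCACTGATCACGAA-3'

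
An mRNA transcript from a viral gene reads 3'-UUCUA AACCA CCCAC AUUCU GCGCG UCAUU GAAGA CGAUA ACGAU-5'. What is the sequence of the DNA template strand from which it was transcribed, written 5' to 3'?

Written 5'→3' the mRNA is UAGCAAUAGCAGAAGUUACUGCGCGUCUUACACCCACCAAAUCUU, so the coding DNA strand is TAGCAATAGCAGAAGTTACTGCGCGTCTTACACCCACCAAATCTT. The template is its reverse complement.

5'-AAGATTTGGTGGGTGTAAGACGCGCAGTAACTTCTGCTATTGCTA-3'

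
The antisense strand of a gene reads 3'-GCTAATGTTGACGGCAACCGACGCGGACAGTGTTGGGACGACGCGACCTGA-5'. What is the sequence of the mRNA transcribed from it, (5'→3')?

Reading the template 3'→5' as shown, RNA polymerase pairs each base (A→U, T→A, G↔C) to build mRNA 5'→3' directly.

5'-CGAUUACAACUGCCGUUGGCUGCGCCUGUCACAACCCUGCUGCGCUGGACU-3'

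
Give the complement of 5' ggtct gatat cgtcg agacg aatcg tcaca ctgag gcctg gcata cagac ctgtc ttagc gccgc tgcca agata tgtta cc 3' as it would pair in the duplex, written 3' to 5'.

3'-CCAGACTATAGCAGCTCTGCTTAGCAGTGTGACTCCGGACCGTATGTCTGGACAGAATCGCGGCGACGGTTCTATACAATGG-5'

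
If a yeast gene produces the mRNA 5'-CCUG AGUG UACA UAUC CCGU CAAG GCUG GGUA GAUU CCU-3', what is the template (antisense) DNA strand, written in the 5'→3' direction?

Replace U with T to get the coding DNA strand: CCTGAGTGTACATATCCCGTCAAGGCTGGGTAGATTCCT. The template strand is its reverse complement (complement GGACTCACATGTATAGGGCAGTTCCGACCCATCTAAGGA, then reverse).

5′-AGGAATCTACCCAGCCTTGACGGGATATGTACACTCAGG-3′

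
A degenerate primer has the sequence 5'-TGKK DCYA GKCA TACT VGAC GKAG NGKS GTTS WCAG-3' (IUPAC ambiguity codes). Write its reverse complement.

5'-CTGWSAACSMCNCTMCGTCBAGTATGMCTRGHMMCA-3'

Standard pairs A↔T, G↔C; ambiguity codes pair Y↔R, K↔M, W↔W, S↔S, D↔H, V↔B, N↔N. Complement (ACMMHGRTCMGTATGABCTGCMTCNCMSCAASWGTC), then reverse for 5'→3'.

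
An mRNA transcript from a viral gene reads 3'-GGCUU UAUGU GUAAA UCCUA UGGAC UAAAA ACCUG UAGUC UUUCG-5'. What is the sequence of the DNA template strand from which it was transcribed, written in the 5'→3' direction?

5′-CCGAAATACACATTTAGGATACCTGATTTTTGGACATCAGAAAGC-3′

Written 5'→3' the mRNA is GCUUUCUGAUGUCCAAAAAUCAGGUAUCCUAAAUGUGUAUUUCGG, so the coding DNA strand is GCTTTCTGATGTCCAAAAATCAGGTATCCTAAATGTGTATTTCGG. The template is its reverse complement.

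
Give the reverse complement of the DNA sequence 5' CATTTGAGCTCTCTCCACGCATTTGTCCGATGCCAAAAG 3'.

Reading the sequence 3'→5' and pairing each base (A↔T, G↔C) gives the reverse complement directly.

5'-CTTTTGGCATCGGACAAATGCGTGGAGAGAGCTCAAATG-3'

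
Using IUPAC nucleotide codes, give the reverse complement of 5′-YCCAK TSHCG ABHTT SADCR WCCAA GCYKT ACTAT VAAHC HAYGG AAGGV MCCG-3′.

Standard pairs A↔T, G↔C; ambiguity codes pair R↔Y, M↔K, W↔W, S↔S, B↔V, D↔H. Complement (RGGTMASDGCTVDAASTHGYWGGTTCGRMATGATABTTDGDTRCCTTCCBKGGC), then reverse for 5'→3'.

5'-CGGKBCCTTCCRTDGDTTBATAGTAMRGCTTGGWYGHTSAADVTCGDSAMTGGR-3'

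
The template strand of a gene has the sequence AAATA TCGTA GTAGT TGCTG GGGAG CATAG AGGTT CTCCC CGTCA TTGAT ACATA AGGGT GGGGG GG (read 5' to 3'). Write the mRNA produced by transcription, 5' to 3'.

RNA polymerase reads the template 3'→5' and synthesizes mRNA 5'→3' by base-pairing (A→U, T→A, G↔C). The complement of the template is TTTATAGCATCATCAACGACCCCTCGTATCTCCAAGAGGGGCAGTAACTATGTATTCCCACCCCCCC; antiparallel, so 5'→3' the coding strand is CCCCCCCACCCTTATGTATCAATGACGGGGAGAACCTCTATGCTCCCCAGCAACTACTACGATATTT. Replace T with U for the mRNA.

5'-CCCCCCCACCCUUAUGUAUCAAUGACGGGGAGAACCUCUAUGCUCCCCAGCAACUACUACGAUAUUU-3'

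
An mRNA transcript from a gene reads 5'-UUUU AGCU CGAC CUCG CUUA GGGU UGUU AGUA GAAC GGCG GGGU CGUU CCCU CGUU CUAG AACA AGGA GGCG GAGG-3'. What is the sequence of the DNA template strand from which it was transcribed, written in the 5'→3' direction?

Replace U with T to get the coding DNA strand: TTTTAGCTCGACCTCGCTTAGGGTTGTTAGTAGAACGGCGGGGTCGTTCCCTCGTTCTAGAACAAGGAGGCGGAGG. The template strand is its reverse complement (complement AAAATCGAGCTGGAGCGAATCCCAACAATCATCTTGCCGCCCCAGCAAGGGAGCAAGATCTTGTTCCTCCGCCTCC, then reverse).

5'-CCTCCGCCTCCTTGTTCTAGAACGAGGGAACGACCCCGCCGTTCTACTAACAACCCTAAGCGAGGTCGAGCTAAAA-3'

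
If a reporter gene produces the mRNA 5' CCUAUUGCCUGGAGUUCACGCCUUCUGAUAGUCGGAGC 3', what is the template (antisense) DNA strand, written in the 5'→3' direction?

5'-GCTCCGACTATCAGAAGGCGTGAACTCCAGGCAATAGG-3'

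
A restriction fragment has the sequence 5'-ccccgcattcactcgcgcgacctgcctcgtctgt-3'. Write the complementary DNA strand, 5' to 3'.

5'-ACAGACGAGGCAGGTCGCGCGAGTGAATGCGGGG-3'

The complement of CCCCGCATTCACTCGCGCGACCTGCCTCGTCTGT is GGGGCGTAAGTGAGCGCGCTGGACGGAGCAGACA (A↔T, G↔C). DNA strands are antiparallel, so the complementary strand runs 3'→5'; reversing gives the 5'→3' form.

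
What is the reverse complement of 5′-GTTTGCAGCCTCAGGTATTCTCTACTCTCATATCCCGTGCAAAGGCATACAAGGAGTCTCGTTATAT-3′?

5'-ATATAACGAGACTCCTTGTATGCCTTTGCACGGGATATGAGAGTAGAGAATACCTGAGGCTGCAAAC-3'

Reading the sequence 3'→5' and pairing each base (A↔T, G↔C) gives the reverse complement directly.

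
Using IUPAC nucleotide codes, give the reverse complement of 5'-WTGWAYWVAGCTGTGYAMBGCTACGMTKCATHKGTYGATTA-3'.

Standard pairs A↔T, G↔C; ambiguity codes pair Y↔R, M↔K, W↔W, B↔V, H↔D. Complement (WACWTRWBTCGACACRTKVCGATGCKAMGTADMCARCTAAT), then reverse for 5'→3'.

5′-TAATCRACMDATGMAKCGTAGCVKTRCACAGCTBWRTWCAW-3′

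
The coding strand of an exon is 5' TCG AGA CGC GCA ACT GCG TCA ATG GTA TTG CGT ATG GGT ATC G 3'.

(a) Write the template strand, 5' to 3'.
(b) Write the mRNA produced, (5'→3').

(a) 5'-CGATACCCATACGCAATACCATTGACGCAGTTGCGCGTCTCGA-3'
(b) 5′-UCGAGACGCGCAACUGCGUCAAUGGUAUUGCGUAUGGGUAUCG-3′

(a) The template strand is the reverse complement of the coding strand: complement AGCTCTGCGCGTTGACGCAGTTACCATAACGCATACCCATAGC, then reverse.
(b) mRNA matches the coding strand with T→U.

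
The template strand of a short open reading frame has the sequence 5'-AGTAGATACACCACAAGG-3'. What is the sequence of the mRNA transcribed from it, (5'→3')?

5′-CCUUGUGGUGUAUCUACU-3′

The mRNA has the sequence of the coding strand (reverse complement of the template) with T→U. Reverse complement of AGTAGATACACCACAAGG is CCTTGTGGTGTATCTACT; then T→U.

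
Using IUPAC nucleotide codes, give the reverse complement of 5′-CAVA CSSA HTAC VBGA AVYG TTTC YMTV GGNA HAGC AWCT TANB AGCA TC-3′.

Standard pairs A↔T, G↔C; ambiguity codes pair Y↔R, M↔K, W↔W, S↔S, B↔V, H↔D, N↔N. Complement (GTBTGSSTDATGBVCTTBRCAAAGRKABCCNTDTCGTWGAATNVTCGTAG), then reverse for 5'→3'.

5'-GATGCTVNTAAGWTGCTDTNCCBAKRGAAACRBTTCVBGTADTSSGTBTG-3'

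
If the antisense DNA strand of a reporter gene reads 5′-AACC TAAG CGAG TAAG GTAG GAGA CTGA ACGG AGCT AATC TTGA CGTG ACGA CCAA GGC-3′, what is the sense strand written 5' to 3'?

The coding strand is complementary and antiparallel to the template: take the complement (A↔T, G↔C) and reverse.

5'-GCCTTGGTCGTCACGTCAAGATTAGCTCCGTTCAGTCTCCTACCTTACTCGCTTAGGTT-3'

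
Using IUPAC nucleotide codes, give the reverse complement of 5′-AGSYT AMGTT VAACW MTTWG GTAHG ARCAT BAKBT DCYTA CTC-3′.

5'-GAGTARGHAVMTVATGYTCDTACCWAAKWGTTBAACKTARSCT-3'

Standard pairs A↔T, G↔C; ambiguity codes pair R↔Y, M↔K, W↔W, S↔S, B↔V, D↔H. Complement (TCSRATKCAABTTGWKAAWCCATDCTYGTAVTMVAHGRATGAG), then reverse for 5'→3'.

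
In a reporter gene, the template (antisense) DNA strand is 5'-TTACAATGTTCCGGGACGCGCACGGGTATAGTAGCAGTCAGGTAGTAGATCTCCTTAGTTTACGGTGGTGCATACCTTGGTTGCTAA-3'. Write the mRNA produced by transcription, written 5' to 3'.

5'-UUAGCAACCAAGGUAUGCACCACCGUAAACUAAGGAGAUCUACUACCUGACUGCUACUAUACCCGUGCGCGUCCCGGAACAUUGUAA-3'

RNA polymerase reads the template 3'→5' and synthesizes mRNA 5'→3' by base-pairing (A→U, T→A, G↔C). The complement of the template is AATGTTACAAGGCCCTGCGCGTGCCCATATCATCGTCAGTCCATCATCTAGAGGAATCAAATGCCACCACGTATGGAACCAACGATT; antiparallel, so 5'→3' the coding strand is TTAGCAACCAAGGTATGCACCACCGTAAACTAAGGAGATCTACTACCTGACTGCTACTATACCCGTGCGCGTCCCGGAACATTGTAA. Replace T with U for the mRNA.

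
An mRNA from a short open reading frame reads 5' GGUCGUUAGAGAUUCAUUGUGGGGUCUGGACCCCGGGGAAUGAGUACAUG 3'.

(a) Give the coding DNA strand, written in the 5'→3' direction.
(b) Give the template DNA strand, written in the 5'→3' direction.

(a) 5'-GGTCGTTAGAGATTCATTGTGGGGTCTGGACCCCGGGGAATGAGTACATG-3'
(b) 5'-CATGTACTCATTCCCCGGGGTCCAGACCCCACAATGAATCTCTAACGACC-3'

(a) The coding strand matches the mRNA with U→T.
(b) The template strand is the reverse complement of the coding strand.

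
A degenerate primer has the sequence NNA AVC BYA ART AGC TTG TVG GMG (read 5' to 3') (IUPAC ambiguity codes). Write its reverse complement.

Standard pairs A↔T, G↔C; ambiguity codes pair R↔Y, M↔K, B↔V, N↔N. Complement (NNTTBGVRTTYATCGAACABCCKC), then reverse for 5'→3'.

5'-CKCCBACAAGCTAYTTRVGBTTNN-3'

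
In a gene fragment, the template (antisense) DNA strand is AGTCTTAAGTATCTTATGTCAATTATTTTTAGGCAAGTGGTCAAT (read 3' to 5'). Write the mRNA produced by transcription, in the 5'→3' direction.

5'-UCAGAAUUCAUAGAAUACAGUUAAUAAAAAUCCGUUCACCAGUUA-3'

Reading the template 3'→5' as shown, RNA polymerase pairs each base (A→U, T→A, G↔C) to build mRNA 5'→3' directly.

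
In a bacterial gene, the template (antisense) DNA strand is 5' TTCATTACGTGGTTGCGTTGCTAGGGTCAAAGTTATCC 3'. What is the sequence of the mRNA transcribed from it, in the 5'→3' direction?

5'-GGAUAACUUUGACCCUAGCAACGCAACCACGUAAUGAA-3'

The mRNA has the sequence of the coding strand (reverse complement of the template) with T→U. Reverse complement of TTCATTACGTGGTTGCGTTGCTAGGGTCAAAGTTATCC is GGATAACTTTGACCCTAGCAACGCAACCACGTAATGAA; then T→U.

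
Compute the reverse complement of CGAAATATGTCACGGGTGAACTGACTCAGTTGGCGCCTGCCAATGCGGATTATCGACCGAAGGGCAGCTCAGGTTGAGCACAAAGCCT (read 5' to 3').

5′-AGGCTTTGTGCTCAACCTGAGCTGCCCTTCGGTCGATAATCCGCATTGGCAGGCGCCAACTGAGTCAGTTCACCCGTGACATATTTCG-3′

Complement each base (A↔T, G↔C): GCTTTATACAGTGCCCACTTGACTGAGTCAACCGCGGACGGTTACGCCTAATAGCTGGCTTCCCGTCGAGTCCAACTCGTGTTTCGGA. Then reverse.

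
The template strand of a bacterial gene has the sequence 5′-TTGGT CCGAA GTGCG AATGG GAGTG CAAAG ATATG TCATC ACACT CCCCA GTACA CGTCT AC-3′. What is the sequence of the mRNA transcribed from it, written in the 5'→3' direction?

5'-GUAGACGUGUACUGGGGAGUGUGAUGACAUAUCUUUGCACUCCCAUUCGCACUUCGGACCAA-3'

RNA polymerase reads the template 3'→5' and synthesizes mRNA 5'→3' by base-pairing (A→U, T→A, G↔C). The complement of the template is AACCAGGCTTCACGCTTACCCTCACGTTTCTATACAGTAGTGTGAGGGGTCATGTGCAGATG; antiparallel, so 5'→3' the coding strand is GTAGACGTGTACTGGGGAGTGTGATGACATATCTTTGCACTCCCATTCGCACTTCGGACCAA. Replace T with U for the mRNA.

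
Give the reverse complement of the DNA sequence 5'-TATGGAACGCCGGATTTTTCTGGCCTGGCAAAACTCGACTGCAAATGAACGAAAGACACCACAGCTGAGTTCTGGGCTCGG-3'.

5′-CCGAGCCCAGAACTCAGCTGTGGTGTCTTTCGTTCATTTGCAGTCGAGTTTTGCCAGGCCAGAAAAATCCGGCGTTCCATA-3′

Complement each base (A↔T, G↔C): ATACCTTGCGGCCTAAAAAGACCGGACCGTTTTGAGCTGACGTTTACTTGCTTTCTGTGGTGTCGACTCAAGACCCGAGCC. Then reverse.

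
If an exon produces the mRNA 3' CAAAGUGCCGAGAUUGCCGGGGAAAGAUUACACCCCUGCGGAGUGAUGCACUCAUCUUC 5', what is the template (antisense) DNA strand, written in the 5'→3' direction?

Written 5'→3' the mRNA is CUUCUACUCACGUAGUGAGGCGUCCCCACAUUAGAAAGGGGCCGUUAGAGCCGUGAAAC, so the coding DNA strand is CTTCTACTCACGTAGTGAGGCGTCCCCACATTAGAAAGGGGCCGTTAGAGCCGTGAAAC. The template is its reverse complement.

5'-GTTTCACGGCTCTAACGGCCCCTTTCTAATGTGGGGACGCCTCACTACGTGAGTAGAAG-3'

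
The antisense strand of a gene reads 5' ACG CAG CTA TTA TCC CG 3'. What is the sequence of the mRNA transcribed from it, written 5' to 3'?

5′-CGGGAUAAUAGCUGCGU-3′

RNA polymerase reads the template 3'→5' and synthesizes mRNA 5'→3' by base-pairing (A→U, T→A, G↔C). The complement of the template is TGCGTCGATAATAGGGC; antiparallel, so 5'→3' the coding strand is CGGGATAATAGCTGCGT. Replace T with U for the mRNA.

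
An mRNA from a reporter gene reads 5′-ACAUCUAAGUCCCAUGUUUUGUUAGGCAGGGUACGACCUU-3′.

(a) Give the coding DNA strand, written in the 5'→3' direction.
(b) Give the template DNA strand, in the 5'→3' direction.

(a) The coding strand matches the mRNA with U→T.
(b) The template strand is the reverse complement of the coding strand.

(a) 5'-ACATCTAAGTCCCATGTTTTGTTAGGCAGGGTACGACCTT-3'
(b) 5'-AAGGTCGTACCCTGCCTAACAAAACATGGGACTTAGATGT-3'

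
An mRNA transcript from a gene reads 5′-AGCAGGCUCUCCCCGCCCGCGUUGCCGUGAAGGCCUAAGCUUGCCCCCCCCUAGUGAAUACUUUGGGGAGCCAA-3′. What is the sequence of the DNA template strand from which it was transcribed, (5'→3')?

Replace U with T to get the coding DNA strand: AGCAGGCTCTCCCCGCCCGCGTTGCCGTGAAGGCCTAAGCTTGCCCCCCCCTAGTGAATACTTTGGGGAGCCAA. The template strand is its reverse complement (complement TCGTCCGAGAGGGGCGGGCGCAACGGCACTTCCGGATTCGAACGGGGGGGGATCACTTATGAAACCCCTCGGTT, then reverse).

5'-TTGGCTCCCCAAAGTATTCACTAGGGGGGGGCAAGCTTAGGCCTTCACGGCAACGCGGGCGGGGAGAGCCTGCT-3'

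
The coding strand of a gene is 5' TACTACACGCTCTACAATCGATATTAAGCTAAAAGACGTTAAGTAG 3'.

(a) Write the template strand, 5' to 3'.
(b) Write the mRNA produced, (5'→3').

(a) 5'-CTACTTAACGTCTTTTAGCTTAATATCGATTGTAGAGCGTGTAGTA-3'
(b) 5'-UACUACACGCUCUACAAUCGAUAUUAAGCUAAAAGACGUUAAGUAG-3'

(a) The template strand is the reverse complement of the coding strand: complement ATGATGTGCGAGATGTTAGCTATAATTCGATTTTCTGCAATTCATC, then reverse.
(b) mRNA matches the coding strand with T→U.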